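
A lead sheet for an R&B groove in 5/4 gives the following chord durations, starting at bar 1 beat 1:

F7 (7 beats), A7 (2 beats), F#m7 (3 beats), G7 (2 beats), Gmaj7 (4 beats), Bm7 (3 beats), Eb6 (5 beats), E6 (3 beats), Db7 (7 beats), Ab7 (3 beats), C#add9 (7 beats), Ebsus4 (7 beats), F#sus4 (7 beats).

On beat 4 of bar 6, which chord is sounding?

E6

Beat 4 of bar 6 is beat (6−1)×5 + 4 = 29 overall.
Running totals: F7 ends at 7, A7 ends at 9, F#m7 ends at 12, G7 ends at 14, Gmaj7 ends at 18, Bm7 ends at 21, Eb6 ends at 26, E6 ends at 29.
Beat 29 falls within E6.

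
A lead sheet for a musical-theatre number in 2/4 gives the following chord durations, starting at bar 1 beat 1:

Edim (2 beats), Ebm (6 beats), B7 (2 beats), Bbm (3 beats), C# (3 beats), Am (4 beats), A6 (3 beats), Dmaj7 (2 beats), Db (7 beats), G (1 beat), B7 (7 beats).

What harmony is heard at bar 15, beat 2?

Beat 2 of bar 15 is beat (15−1)×2 + 2 = 30 overall.
Running totals: Edim ends at 2, Ebm ends at 8, B7 ends at 10, Bbm ends at 13, C# ends at 16, Am ends at 20, A6 ends at 23, Dmaj7 ends at 25, Db ends at 32.
Beat 30 falls within Db.

Db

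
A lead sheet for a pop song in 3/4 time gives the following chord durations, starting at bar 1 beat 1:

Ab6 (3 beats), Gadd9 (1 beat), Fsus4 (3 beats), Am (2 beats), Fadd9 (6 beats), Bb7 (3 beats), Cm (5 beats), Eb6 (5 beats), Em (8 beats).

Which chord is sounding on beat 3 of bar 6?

Bb7

Beat 3 of bar 6 is beat (6−1)×3 + 3 = 18 overall.
Running totals: Ab6 ends at 3, Gadd9 ends at 4, Fsus4 ends at 7, Am ends at 9, Fadd9 ends at 15, Bb7 ends at 18.
Beat 18 falls within Bb7.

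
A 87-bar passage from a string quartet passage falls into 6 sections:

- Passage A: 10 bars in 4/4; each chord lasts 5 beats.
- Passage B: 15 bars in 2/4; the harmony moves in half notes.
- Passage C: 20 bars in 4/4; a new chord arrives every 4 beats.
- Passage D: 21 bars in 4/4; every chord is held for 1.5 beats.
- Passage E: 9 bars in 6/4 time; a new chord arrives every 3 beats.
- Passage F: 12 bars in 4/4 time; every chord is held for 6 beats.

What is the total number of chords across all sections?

125 chords

A: 10 bars × 4 beats = 40 beats; 5 beats/chord → 8 chords.
B: 15 bars × 2 beats = 30 beats; 2 beats/chord → 15 chords.
C: 20 bars × 4 beats = 80 beats; 4 beats/chord → 20 chords.
D: 21 bars × 4 beats = 84 beats; 1.5 beats/chord → 56 chords.
E: 9 bars × 6 beats = 54 beats; 3 beats/chord → 18 chords.
F: 12 bars × 4 beats = 48 beats; 6 beats/chord → 8 chords.
Total: 8 + 15 + 20 + 56 + 18 + 8 = 125.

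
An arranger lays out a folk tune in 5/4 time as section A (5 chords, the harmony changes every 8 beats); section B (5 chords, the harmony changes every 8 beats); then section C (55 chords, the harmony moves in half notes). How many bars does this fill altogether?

A: 5 × 8 = 40 beats = 8 bars.
B: 5 × 8 = 40 beats = 8 bars.
C: 55 × 2 = 110 beats = 22 bars.
Total: 8 + 8 + 22 = 38 bars.

38 bars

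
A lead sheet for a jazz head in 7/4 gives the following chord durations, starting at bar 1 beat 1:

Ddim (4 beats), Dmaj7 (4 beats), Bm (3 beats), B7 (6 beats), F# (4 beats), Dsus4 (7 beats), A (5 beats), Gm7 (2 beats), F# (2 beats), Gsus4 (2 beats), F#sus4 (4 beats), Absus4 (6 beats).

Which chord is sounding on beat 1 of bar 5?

A

Beat 1 of bar 5 is beat (5−1)×7 + 1 = 29 overall.
Running totals: Ddim ends at 4, Dmaj7 ends at 8, Bm ends at 11, B7 ends at 17, F# ends at 21, Dsus4 ends at 28, A ends at 33.
Beat 29 falls within A.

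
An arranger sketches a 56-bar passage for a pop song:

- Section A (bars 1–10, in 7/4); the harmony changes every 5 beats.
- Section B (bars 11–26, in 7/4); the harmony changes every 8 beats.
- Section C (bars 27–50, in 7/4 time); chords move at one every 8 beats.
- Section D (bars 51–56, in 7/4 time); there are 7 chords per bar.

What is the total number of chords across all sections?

A has 70 beats and chords last 5 each, so 14 chords.
B has 112 beats and chords last 8 each, so 14 chords.
C has 168 beats and chords last 8 each, so 21 chords.
D has 42 beats and chords last 1 each, so 42 chords.
Total: 14 + 14 + 21 + 42 = 91.

91 chords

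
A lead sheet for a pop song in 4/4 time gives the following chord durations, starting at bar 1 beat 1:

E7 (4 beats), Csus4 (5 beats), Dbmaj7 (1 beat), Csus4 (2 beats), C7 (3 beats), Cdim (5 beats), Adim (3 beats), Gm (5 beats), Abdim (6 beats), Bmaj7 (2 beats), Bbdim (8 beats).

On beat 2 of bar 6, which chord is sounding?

Adim

Beat 2 of bar 6 is beat (6−1)×4 + 2 = 22 overall.
Running totals: E7 ends at 4, Csus4 ends at 9, Dbmaj7 ends at 10, Csus4 ends at 12, C7 ends at 15, Cdim ends at 20, Adim ends at 23.
Beat 22 falls within Adim.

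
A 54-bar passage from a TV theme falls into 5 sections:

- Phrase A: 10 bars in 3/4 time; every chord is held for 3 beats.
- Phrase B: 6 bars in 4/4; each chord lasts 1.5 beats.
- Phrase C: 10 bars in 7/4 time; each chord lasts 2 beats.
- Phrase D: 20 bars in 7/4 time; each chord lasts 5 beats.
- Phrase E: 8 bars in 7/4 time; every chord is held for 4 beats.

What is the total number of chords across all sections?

A: 10·3 = 30 beats, 30/3 = 10 chords.
B: 6·4 = 24 beats, 24/1.5 = 16 chords.
C: 10·7 = 70 beats, 70/2 = 35 chords.
D: 20·7 = 140 beats, 140/5 = 28 chords.
E: 8·7 = 56 beats, 56/4 = 14 chords.
Total: 10 + 16 + 35 + 28 + 14 = 103.

103 chords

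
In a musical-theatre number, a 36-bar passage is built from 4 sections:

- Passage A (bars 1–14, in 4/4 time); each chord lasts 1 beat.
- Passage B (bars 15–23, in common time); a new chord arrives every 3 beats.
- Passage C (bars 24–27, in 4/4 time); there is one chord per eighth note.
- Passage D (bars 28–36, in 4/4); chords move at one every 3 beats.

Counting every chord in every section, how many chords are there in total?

A: 14 bars × 4 beats = 56 beats; 1 beat/chord → 56 chords.
B: 9 bars × 4 beats = 36 beats; 3 beats/chord → 12 chords.
C: 4 bars × 4 beats = 16 beats; 0.5 beats/chord → 32 chords.
D: 9 bars × 4 beats = 36 beats; 3 beats/chord → 12 chords.
Total: 56 + 12 + 32 + 12 = 112.

112 chords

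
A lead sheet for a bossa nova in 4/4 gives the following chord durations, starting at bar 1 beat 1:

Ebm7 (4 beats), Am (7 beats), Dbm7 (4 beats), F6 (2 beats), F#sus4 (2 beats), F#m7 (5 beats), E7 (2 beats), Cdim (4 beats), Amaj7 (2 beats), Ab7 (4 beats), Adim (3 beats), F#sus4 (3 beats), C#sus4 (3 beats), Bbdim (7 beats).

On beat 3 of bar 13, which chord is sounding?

Bbdim

Beat 3 of bar 13 is beat (13−1)×4 + 3 = 51 overall.
Running totals: Ebm7 ends at 4, Am ends at 11, Dbm7 ends at 15, F6 ends at 17, F#sus4 ends at 19, F#m7 ends at 24, E7 ends at 26, Cdim ends at 30, Amaj7 ends at 32, Ab7 ends at 36, Adim ends at 39, F#sus4 ends at 42, C#sus4 ends at 45, Bbdim ends at 52.
Beat 51 falls within Bbdim.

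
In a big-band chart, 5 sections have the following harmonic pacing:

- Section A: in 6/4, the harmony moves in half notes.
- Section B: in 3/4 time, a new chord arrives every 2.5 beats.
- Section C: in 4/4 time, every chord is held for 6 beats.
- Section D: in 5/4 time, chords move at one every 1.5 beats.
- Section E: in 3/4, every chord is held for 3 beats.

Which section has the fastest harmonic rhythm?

A: 6/2 = 3 chords/bar.
B: 3/2.5 = 1.2 chords/bar.
C: 4/6 = 2/3 chords/bar.
D: 5/1.5 = 10/3 chords/bar.
E: 3/3 = 1 chord/bar.
Fastest is D at 10/3 chords/bar.

Section D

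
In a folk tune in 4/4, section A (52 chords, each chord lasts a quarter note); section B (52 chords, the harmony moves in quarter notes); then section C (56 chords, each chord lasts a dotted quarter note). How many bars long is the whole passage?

A: 52 × 1 = 52 beats = 13 bars.
B: 52 × 1 = 52 beats = 13 bars.
C: 56 × 1.5 = 84 beats = 21 bars.
Total: 13 + 13 + 21 = 47 bars.

47 bars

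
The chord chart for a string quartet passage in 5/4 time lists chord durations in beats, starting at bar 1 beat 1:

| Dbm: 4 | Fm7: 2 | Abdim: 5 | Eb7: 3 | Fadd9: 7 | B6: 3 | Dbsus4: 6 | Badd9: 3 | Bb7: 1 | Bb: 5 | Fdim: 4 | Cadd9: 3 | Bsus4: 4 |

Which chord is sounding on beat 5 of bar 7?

Beat 5 of bar 7 is beat (7−1)×5 + 5 = 35 overall.
Running totals: Dbm ends at 4, Fm7 ends at 6, Abdim ends at 11, Eb7 ends at 14, Fadd9 ends at 21, B6 ends at 24, Dbsus4 ends at 30, Badd9 ends at 33, Bb7 ends at 34, Bb ends at 39.
Beat 35 falls within Bb.

Bb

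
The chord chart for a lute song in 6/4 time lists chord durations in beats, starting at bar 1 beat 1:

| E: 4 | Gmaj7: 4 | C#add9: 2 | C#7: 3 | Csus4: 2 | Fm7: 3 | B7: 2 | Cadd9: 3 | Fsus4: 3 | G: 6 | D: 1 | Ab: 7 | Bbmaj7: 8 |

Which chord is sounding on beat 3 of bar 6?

Beat 3 of bar 6 is beat (6−1)×6 + 3 = 33 overall.
Running totals: E ends at 4, Gmaj7 ends at 8, C#add9 ends at 10, C#7 ends at 13, Csus4 ends at 15, Fm7 ends at 18, B7 ends at 20, Cadd9 ends at 23, Fsus4 ends at 26, G ends at 32, D ends at 33.
Beat 33 falls within D.

D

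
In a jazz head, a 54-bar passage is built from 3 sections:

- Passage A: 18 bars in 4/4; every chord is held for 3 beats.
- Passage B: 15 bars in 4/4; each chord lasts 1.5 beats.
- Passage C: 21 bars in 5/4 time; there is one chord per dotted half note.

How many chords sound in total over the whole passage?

99 chords

A: 18 bars × 4 beats = 72 beats; 3 beats/chord → 24 chords.
B: 15 bars × 4 beats = 60 beats; 1.5 beats/chord → 40 chords.
C: 21 bars × 5 beats = 105 beats; 3 beats/chord → 35 chords.
Total: 24 + 40 + 35 = 99.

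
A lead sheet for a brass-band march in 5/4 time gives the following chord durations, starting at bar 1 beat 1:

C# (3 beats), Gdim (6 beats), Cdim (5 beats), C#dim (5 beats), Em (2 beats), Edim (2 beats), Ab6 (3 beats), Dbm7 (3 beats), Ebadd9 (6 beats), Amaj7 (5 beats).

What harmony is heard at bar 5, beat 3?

Beat 3 of bar 5 is beat (5−1)×5 + 3 = 23 overall.
Running totals: C# ends at 3, Gdim ends at 9, Cdim ends at 14, C#dim ends at 19, Em ends at 21, Edim ends at 23.
Beat 23 falls within Edim.

Edim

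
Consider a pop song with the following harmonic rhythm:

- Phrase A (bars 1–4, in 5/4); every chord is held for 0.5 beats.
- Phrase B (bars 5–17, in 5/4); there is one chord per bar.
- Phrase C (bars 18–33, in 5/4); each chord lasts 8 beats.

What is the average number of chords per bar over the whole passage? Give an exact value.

21/11 chords per bar

A: 4 bars of 5 beats is 20 beats; at 0.5 beats each that's 40 chords.
B: 13 bars of 5 beats is 65 beats; at 5 beats each that's 13 chords.
C: 16 bars of 5 beats is 80 beats; at 8 beats each that's 10 chords.
Overall: 63 chords over 33 bars → 63/33 = 21/11 chords per bar.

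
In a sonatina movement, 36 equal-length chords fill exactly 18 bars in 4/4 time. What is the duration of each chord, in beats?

2 beats

18 bars × 4 beats/bar = 72 beats total.
72 beats ÷ 36 chords = 2 beats per chord.
(That is a half note.)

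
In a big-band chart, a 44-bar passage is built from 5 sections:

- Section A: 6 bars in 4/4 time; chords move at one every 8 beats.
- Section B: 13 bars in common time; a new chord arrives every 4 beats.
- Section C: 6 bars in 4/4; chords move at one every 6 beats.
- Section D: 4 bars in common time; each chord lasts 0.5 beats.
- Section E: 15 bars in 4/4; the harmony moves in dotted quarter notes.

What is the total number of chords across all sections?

A: 6·4 = 24 beats, 24/8 = 3 chords.
B: 13·4 = 52 beats, 52/4 = 13 chords.
C: 6·4 = 24 beats, 24/6 = 4 chords.
D: 4·4 = 16 beats, 16/0.5 = 32 chords.
E: 15·4 = 60 beats, 60/1.5 = 40 chords.
Total: 3 + 13 + 4 + 32 + 40 = 92.

92 chords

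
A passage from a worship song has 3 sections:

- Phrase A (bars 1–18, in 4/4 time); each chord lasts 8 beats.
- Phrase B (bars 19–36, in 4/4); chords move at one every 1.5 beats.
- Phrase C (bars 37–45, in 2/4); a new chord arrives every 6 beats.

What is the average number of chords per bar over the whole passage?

4/3 chords per bar

A: 18 × 4 = 72 beats ÷ 8 = 9 chords.
B: 18 × 4 = 72 beats ÷ 1.5 = 48 chords.
C: 9 × 2 = 18 beats ÷ 6 = 3 chords.
Overall: 60 chords over 45 bars → 60/45 = 4/3 chords per bar.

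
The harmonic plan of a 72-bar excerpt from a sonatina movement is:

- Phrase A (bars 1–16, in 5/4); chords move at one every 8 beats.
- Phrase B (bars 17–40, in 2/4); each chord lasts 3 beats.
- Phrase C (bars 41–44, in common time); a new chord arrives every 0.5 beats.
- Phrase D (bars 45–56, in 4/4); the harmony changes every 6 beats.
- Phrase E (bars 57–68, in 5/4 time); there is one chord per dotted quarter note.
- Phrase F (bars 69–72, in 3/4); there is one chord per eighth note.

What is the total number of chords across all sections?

A: 16 bars × 5 beats = 80 beats; 8 beats/chord → 10 chords.
B: 24 bars × 2 beats = 48 beats; 3 beats/chord → 16 chords.
C: 4 bars × 4 beats = 16 beats; 0.5 beats/chord → 32 chords.
D: 12 bars × 4 beats = 48 beats; 6 beats/chord → 8 chords.
E: 12 bars × 5 beats = 60 beats; 1.5 beats/chord → 40 chords.
F: 4 bars × 3 beats = 12 beats; 0.5 beats/chord → 24 chords.
Total: 10 + 16 + 32 + 8 + 40 + 24 = 130.

130 chords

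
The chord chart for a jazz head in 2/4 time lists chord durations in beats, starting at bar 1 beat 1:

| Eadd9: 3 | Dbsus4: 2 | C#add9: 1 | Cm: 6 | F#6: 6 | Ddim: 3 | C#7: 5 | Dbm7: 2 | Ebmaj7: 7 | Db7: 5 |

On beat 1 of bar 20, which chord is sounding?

Beat 1 of bar 20 is beat (20−1)×2 + 1 = 39 overall.
Running totals: Eadd9 ends at 3, Dbsus4 ends at 5, C#add9 ends at 6, Cm ends at 12, F#6 ends at 18, Ddim ends at 21, C#7 ends at 26, Dbm7 ends at 28, Ebmaj7 ends at 35, Db7 ends at 40.
Beat 39 falls within Db7.

Db7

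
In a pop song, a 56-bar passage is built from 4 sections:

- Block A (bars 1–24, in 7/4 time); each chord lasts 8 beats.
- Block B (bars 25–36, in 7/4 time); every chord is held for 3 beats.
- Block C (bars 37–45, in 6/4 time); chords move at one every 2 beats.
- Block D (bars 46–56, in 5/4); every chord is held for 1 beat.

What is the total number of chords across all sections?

A has 168 beats and chords last 8 each, so 21 chords.
B has 84 beats and chords last 3 each, so 28 chords.
C has 54 beats and chords last 2 each, so 27 chords.
D has 55 beats and chords last 1 each, so 55 chords.
Total: 21 + 28 + 27 + 55 = 131.

131 chords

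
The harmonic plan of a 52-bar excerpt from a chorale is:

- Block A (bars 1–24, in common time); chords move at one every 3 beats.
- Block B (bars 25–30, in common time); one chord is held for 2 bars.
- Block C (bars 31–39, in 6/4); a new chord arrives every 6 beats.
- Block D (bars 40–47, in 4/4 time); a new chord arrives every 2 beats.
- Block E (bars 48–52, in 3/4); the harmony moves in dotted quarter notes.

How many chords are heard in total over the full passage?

70 chords

A: 24 bars × 4 beats = 96 beats; 3 beats/chord → 32 chords.
B: 6 bars × 4 beats = 24 beats; 8 beats/chord → 3 chords.
C: 9 bars × 6 beats = 54 beats; 6 beats/chord → 9 chords.
D: 8 bars × 4 beats = 32 beats; 2 beats/chord → 16 chords.
E: 5 bars × 3 beats = 15 beats; 1.5 beats/chord → 10 chords.
Total: 32 + 3 + 9 + 16 + 10 = 70.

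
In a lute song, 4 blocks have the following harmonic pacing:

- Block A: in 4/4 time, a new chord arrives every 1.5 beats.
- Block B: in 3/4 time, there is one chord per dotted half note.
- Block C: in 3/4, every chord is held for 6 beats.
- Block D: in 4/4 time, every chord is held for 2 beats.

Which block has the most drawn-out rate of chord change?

Block C

A: each chord is 1.5 beats in 4/4, so 8/3 per bar.
B: each chord is 3 beats in 3/4, so 1 per bar.
C: each chord is 6 beats in 3/4, so 0.5 per bar.
D: each chord is 2 beats in 4/4, so 2 per bar.
Slowest is C at 0.5 chords/bar.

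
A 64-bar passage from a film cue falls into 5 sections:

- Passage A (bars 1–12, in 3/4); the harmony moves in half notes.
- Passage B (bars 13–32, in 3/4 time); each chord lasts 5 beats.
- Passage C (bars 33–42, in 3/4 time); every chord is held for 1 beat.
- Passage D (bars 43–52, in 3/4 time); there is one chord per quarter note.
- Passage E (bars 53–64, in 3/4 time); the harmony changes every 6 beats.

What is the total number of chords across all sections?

A has 36 beats and chords last 2 each, so 18 chords.
B has 60 beats and chords last 5 each, so 12 chords.
C has 30 beats and chords last 1 each, so 30 chords.
D has 30 beats and chords last 1 each, so 30 chords.
E has 36 beats and chords last 6 each, so 6 chords.
Total: 18 + 12 + 30 + 30 + 6 = 96.

96 chords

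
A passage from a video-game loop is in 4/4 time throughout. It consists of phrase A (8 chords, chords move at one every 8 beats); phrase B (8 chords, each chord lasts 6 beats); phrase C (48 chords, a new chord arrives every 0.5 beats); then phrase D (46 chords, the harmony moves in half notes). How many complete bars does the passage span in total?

57 bars

A: 8 × 8 = 64 beats = 16 bars.
B: 8 × 6 = 48 beats = 12 bars.
C: 48 × 0.5 = 24 beats = 6 bars.
D: 46 × 2 = 92 beats = 23 bars.
Total: 16 + 12 + 6 + 23 = 57 bars.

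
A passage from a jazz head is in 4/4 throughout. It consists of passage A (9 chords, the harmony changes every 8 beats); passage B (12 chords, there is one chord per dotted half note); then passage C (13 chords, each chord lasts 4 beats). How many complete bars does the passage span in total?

A: 9 × 8 = 72 beats = 18 bars.
B: 12 × 3 = 36 beats = 9 bars.
C: 13 × 4 = 52 beats = 13 bars.
Total: 18 + 9 + 13 = 40 bars.

40 bars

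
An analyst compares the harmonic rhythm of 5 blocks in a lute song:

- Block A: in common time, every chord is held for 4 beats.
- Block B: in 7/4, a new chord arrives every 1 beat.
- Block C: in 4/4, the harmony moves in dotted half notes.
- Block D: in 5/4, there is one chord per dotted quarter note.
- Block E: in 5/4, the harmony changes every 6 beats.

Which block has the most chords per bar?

Block B

A: 4/4 = 1 chord/bar.
B: 7/1 = 7 chords/bar.
C: 4/3 = 4/3 chords/bar.
D: 5/1.5 = 10/3 chords/bar.
E: 5/6 = 5/6 chords/bar.
Fastest is B at 7 chords/bar.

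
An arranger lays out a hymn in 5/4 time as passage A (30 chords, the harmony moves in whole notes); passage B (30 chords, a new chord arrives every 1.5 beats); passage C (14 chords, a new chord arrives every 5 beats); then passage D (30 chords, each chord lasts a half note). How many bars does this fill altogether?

59 bars

A: 30 × 4 = 120 beats = 24 bars.
B: 30 × 1.5 = 45 beats = 9 bars.
C: 14 × 5 = 70 beats = 14 bars.
D: 30 × 2 = 60 beats = 12 bars.
Total: 24 + 9 + 14 + 12 = 59 bars.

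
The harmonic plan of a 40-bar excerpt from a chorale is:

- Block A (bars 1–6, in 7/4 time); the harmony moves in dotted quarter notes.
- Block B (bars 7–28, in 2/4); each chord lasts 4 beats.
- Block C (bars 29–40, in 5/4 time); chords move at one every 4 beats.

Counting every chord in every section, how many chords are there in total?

A: 6 bars × 7 beats = 42 beats; 1.5 beats/chord → 28 chords.
B: 22 bars × 2 beats = 44 beats; 4 beats/chord → 11 chords.
C: 12 bars × 5 beats = 60 beats; 4 beats/chord → 15 chords.
Total: 28 + 11 + 15 = 54.

54 chords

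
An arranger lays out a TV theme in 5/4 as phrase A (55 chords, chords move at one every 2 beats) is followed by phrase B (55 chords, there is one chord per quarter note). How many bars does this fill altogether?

33 bars

A: 55 × 2 = 110 beats = 22 bars.
B: 55 × 1 = 55 beats = 11 bars.
Total: 22 + 11 = 33 bars.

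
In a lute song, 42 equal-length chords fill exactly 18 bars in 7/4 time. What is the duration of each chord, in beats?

3 beats

18 bars × 7 beats/bar = 126 beats total.
126 beats ÷ 42 chords = 3 beats per chord.
(That is a dotted half note.)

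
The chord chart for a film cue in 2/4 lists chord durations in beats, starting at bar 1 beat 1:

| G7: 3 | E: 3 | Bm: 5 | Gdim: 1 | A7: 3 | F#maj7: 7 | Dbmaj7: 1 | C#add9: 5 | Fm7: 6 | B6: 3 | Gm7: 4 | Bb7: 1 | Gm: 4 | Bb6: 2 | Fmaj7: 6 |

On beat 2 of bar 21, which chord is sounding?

Bb7

Beat 2 of bar 21 is beat (21−1)×2 + 2 = 42 overall.
Running totals: G7 ends at 3, E ends at 6, Bm ends at 11, Gdim ends at 12, A7 ends at 15, F#maj7 ends at 22, Dbmaj7 ends at 23, C#add9 ends at 28, Fm7 ends at 34, B6 ends at 37, Gm7 ends at 41, Bb7 ends at 42.
Beat 42 falls within Bb7.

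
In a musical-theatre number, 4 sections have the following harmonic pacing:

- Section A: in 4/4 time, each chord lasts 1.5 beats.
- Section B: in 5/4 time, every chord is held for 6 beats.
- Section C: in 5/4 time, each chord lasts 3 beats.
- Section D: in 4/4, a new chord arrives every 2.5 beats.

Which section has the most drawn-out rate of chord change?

Section B

A: each chord is 1.5 beats in 4/4, so 8/3 per bar.
B: each chord is 6 beats in 5/4, so 5/6 per bar.
C: each chord is 3 beats in 5/4, so 5/3 per bar.
D: each chord is 2.5 beats in 4/4, so 1.6 per bar.
Slowest is B at 5/6 chords/bar.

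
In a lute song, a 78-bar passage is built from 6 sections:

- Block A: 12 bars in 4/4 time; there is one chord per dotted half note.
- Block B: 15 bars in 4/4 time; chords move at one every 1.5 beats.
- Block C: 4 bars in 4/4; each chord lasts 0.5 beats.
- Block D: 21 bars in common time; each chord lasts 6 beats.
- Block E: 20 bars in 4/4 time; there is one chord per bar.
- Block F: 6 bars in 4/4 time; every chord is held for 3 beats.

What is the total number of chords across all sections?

A has 48 beats and chords last 3 each, so 16 chords.
B has 60 beats and chords last 1.5 each, so 40 chords.
C has 16 beats and chords last 0.5 each, so 32 chords.
D has 84 beats and chords last 6 each, so 14 chords.
E has 80 beats and chords last 4 each, so 20 chords.
F has 24 beats and chords last 3 each, so 8 chords.
Total: 16 + 40 + 32 + 14 + 20 + 8 = 130.

130 chords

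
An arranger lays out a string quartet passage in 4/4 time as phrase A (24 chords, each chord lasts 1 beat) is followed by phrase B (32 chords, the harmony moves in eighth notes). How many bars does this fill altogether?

A: 24 × 1 = 24 beats = 6 bars.
B: 32 × 0.5 = 16 beats = 4 bars.
Total: 6 + 4 = 10 bars.

10 bars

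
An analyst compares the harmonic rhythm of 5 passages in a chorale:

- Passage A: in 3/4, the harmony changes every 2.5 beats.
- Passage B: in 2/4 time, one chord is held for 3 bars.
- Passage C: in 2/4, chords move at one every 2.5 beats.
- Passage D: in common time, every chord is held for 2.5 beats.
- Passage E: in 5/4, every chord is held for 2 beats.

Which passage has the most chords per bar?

A: each chord is 2.5 beats in 3/4, so 1.2 per bar.
B: each chord is 6 beats in 2/4, so 1/3 per bar.
C: each chord is 2.5 beats in 2/4, so 0.8 per bar.
D: each chord is 2.5 beats in 4/4, so 1.6 per bar.
E: each chord is 2 beats in 5/4, so 2.5 per bar.
Fastest is E at 2.5 chords/bar.

Passage E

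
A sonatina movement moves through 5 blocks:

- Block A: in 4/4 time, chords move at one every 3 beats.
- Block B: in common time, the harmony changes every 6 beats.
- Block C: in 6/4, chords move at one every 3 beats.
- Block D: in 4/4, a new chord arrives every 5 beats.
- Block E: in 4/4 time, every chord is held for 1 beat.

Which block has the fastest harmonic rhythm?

A: 4/3 = 4/3 chords/bar.
B: 4/6 = 2/3 chords/bar.
C: 6/3 = 2 chords/bar.
D: 4/5 = 0.8 chords/bar.
E: 4/1 = 4 chords/bar.
Fastest is E at 4 chords/bar.

Block E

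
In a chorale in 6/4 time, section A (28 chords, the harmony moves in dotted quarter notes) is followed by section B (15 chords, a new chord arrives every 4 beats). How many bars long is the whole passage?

17 bars

A: 28 × 1.5 = 42 beats = 7 bars.
B: 15 × 4 = 60 beats = 10 bars.
Total: 7 + 10 = 17 bars.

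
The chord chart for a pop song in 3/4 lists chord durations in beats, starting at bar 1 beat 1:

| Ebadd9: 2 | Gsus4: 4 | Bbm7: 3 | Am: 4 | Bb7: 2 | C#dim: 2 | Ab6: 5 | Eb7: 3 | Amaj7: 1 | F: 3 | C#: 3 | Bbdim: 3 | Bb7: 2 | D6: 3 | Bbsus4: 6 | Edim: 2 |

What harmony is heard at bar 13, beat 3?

D6

Beat 3 of bar 13 is beat (13−1)×3 + 3 = 39 overall.
Running totals: Ebadd9 ends at 2, Gsus4 ends at 6, Bbm7 ends at 9, Am ends at 13, Bb7 ends at 15, C#dim ends at 17, Ab6 ends at 22, Eb7 ends at 25, Amaj7 ends at 26, F ends at 29, C# ends at 32, Bbdim ends at 35, Bb7 ends at 37, D6 ends at 40.
Beat 39 falls within D6.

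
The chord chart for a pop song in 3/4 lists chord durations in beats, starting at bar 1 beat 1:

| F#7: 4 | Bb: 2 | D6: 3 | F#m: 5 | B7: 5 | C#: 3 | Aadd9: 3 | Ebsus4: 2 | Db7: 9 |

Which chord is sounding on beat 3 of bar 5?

B7

Beat 3 of bar 5 is beat (5−1)×3 + 3 = 15 overall.
Running totals: F#7 ends at 4, Bb ends at 6, D6 ends at 9, F#m ends at 14, B7 ends at 19.
Beat 15 falls within B7.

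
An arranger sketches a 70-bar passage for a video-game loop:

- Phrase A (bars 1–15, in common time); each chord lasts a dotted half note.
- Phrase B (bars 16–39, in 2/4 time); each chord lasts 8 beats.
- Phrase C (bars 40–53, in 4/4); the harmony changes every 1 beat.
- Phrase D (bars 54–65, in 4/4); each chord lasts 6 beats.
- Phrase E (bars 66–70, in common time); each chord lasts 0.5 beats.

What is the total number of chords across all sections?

A: 15·4 = 60 beats, 60/3 = 20 chords.
B: 24·2 = 48 beats, 48/8 = 6 chords.
C: 14·4 = 56 beats, 56/1 = 56 chords.
D: 12·4 = 48 beats, 48/6 = 8 chords.
E: 5·4 = 20 beats, 20/0.5 = 40 chords.
Total: 20 + 6 + 56 + 8 + 40 = 130.

130 chords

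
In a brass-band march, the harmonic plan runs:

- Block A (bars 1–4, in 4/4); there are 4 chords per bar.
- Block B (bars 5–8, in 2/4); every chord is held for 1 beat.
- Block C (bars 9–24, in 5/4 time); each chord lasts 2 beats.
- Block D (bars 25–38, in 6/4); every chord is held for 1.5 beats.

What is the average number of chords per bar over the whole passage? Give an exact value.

A: 4 bars of 4 beats is 16 beats; at 1 beat each that's 16 chords.
B: 4 bars of 2 beats is 8 beats; at 1 beat each that's 8 chords.
C: 16 bars of 5 beats is 80 beats; at 2 beats each that's 40 chords.
D: 14 bars of 6 beats is 84 beats; at 1.5 beats each that's 56 chords.
Overall: 120 chords over 38 bars → 120/38 = 60/19 chords per bar.

60/19 chords per bar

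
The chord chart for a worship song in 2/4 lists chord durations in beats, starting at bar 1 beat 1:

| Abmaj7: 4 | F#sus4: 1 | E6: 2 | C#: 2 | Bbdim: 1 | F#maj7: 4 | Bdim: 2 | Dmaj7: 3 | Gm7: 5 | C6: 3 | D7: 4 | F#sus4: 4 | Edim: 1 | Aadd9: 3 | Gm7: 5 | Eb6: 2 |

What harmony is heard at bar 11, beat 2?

Beat 2 of bar 11 is beat (11−1)×2 + 2 = 22 overall.
Running totals: Abmaj7 ends at 4, F#sus4 ends at 5, E6 ends at 7, C# ends at 9, Bbdim ends at 10, F#maj7 ends at 14, Bdim ends at 16, Dmaj7 ends at 19, Gm7 ends at 24.
Beat 22 falls within Gm7.

Gm7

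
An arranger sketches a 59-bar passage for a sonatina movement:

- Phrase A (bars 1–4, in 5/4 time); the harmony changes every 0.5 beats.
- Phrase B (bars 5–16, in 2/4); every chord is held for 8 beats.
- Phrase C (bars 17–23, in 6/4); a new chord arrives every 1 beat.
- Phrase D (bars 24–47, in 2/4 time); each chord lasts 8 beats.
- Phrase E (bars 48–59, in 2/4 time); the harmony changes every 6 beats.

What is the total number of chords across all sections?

95 chords

A has 20 beats and chords last 0.5 each, so 40 chords.
B has 24 beats and chords last 8 each, so 3 chords.
C has 42 beats and chords last 1 each, so 42 chords.
D has 48 beats and chords last 8 each, so 6 chords.
E has 24 beats and chords last 6 each, so 4 chords.
Total: 40 + 3 + 42 + 6 + 4 = 95.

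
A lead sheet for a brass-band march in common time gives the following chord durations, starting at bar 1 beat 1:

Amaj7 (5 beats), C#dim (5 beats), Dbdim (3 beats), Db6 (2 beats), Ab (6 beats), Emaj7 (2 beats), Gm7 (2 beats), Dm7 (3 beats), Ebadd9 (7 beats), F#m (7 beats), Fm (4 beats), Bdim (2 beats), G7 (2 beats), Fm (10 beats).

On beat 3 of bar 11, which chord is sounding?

Beat 3 of bar 11 is beat (11−1)×4 + 3 = 43 overall.
Running totals: Amaj7 ends at 5, C#dim ends at 10, Dbdim ends at 13, Db6 ends at 15, Ab ends at 21, Emaj7 ends at 23, Gm7 ends at 25, Dm7 ends at 28, Ebadd9 ends at 35, F#m ends at 42, Fm ends at 46.
Beat 43 falls within Fm.

Fm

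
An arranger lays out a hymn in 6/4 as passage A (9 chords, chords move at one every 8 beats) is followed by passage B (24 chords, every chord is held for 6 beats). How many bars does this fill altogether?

36 bars

A: 9 × 8 = 72 beats = 12 bars.
B: 24 × 6 = 144 beats = 24 bars.
Total: 12 + 24 = 36 bars.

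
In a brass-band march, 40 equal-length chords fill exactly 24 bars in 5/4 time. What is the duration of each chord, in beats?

24 bars × 5 beats/bar = 120 beats total.
120 beats ÷ 40 chords = 3 beats per chord.
(That is a dotted half note.)

3 beats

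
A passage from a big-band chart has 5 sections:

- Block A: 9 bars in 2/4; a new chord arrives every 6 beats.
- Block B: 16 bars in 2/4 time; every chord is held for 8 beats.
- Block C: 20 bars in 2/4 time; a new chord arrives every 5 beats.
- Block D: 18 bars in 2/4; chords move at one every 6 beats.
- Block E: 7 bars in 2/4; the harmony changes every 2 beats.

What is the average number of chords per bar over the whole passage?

0.4 chords per bar

A: 9 × 2 = 18 beats ÷ 6 = 3 chords.
B: 16 × 2 = 32 beats ÷ 8 = 4 chords.
C: 20 × 2 = 40 beats ÷ 5 = 8 chords.
D: 18 × 2 = 36 beats ÷ 6 = 6 chords.
E: 7 × 2 = 14 beats ÷ 2 = 7 chords.
Overall: 28 chords over 70 bars → 28/70 = 0.4 chords per bar.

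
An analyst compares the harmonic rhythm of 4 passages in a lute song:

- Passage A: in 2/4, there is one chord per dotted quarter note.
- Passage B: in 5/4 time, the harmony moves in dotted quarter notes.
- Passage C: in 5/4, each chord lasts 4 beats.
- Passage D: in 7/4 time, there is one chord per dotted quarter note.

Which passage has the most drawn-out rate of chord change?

Passage C

A: 2 beats/bar ÷ 1.5 beats/chord = 4/3 chords/bar.
B: 5 beats/bar ÷ 1.5 beats/chord = 10/3 chords/bar.
C: 5 beats/bar ÷ 4 beats/chord = 1.25 chords/bar.
D: 7 beats/bar ÷ 1.5 beats/chord = 14/3 chords/bar.
Slowest is C at 1.25 chords/bar.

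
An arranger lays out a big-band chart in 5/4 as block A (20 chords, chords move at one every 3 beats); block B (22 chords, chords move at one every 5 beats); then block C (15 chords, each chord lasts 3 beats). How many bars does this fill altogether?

A: 20 × 3 = 60 beats = 12 bars.
B: 22 × 5 = 110 beats = 22 bars.
C: 15 × 3 = 45 beats = 9 bars.
Total: 12 + 22 + 9 = 43 bars.

43 bars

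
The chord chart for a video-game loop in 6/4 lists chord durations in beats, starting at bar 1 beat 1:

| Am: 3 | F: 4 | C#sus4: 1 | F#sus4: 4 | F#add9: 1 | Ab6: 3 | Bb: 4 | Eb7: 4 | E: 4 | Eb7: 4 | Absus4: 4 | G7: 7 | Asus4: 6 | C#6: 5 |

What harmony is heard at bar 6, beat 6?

Absus4

Beat 6 of bar 6 is beat (6−1)×6 + 6 = 36 overall.
Running totals: Am ends at 3, F ends at 7, C#sus4 ends at 8, F#sus4 ends at 12, F#add9 ends at 13, Ab6 ends at 16, Bb ends at 20, Eb7 ends at 24, E ends at 28, Eb7 ends at 32, Absus4 ends at 36.
Beat 36 falls within Absus4.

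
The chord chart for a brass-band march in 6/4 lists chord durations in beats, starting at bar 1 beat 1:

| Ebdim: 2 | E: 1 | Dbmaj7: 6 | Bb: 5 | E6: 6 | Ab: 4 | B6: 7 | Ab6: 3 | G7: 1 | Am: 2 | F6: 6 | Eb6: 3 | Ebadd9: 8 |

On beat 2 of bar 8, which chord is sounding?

Eb6

Beat 2 of bar 8 is beat (8−1)×6 + 2 = 44 overall.
Running totals: Ebdim ends at 2, E ends at 3, Dbmaj7 ends at 9, Bb ends at 14, E6 ends at 20, Ab ends at 24, B6 ends at 31, Ab6 ends at 34, G7 ends at 35, Am ends at 37, F6 ends at 43, Eb6 ends at 46.
Beat 44 falls within Eb6.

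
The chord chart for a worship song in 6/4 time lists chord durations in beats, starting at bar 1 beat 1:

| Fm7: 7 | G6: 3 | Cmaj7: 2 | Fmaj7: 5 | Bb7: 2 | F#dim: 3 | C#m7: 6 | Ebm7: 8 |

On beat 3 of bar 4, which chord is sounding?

F#dim

Beat 3 of bar 4 is beat (4−1)×6 + 3 = 21 overall.
Running totals: Fm7 ends at 7, G6 ends at 10, Cmaj7 ends at 12, Fmaj7 ends at 17, Bb7 ends at 19, F#dim ends at 22.
Beat 21 falls within F#dim.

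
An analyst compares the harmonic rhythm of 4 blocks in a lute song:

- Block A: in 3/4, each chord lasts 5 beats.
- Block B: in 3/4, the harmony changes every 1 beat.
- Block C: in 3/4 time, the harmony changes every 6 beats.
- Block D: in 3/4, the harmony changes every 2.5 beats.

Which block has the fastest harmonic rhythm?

Block B

A: each chord is 5 beats in 3/4, so 0.6 per bar.
B: each chord is 1 beat in 3/4, so 3 per bar.
C: each chord is 6 beats in 3/4, so 0.5 per bar.
D: each chord is 2.5 beats in 3/4, so 1.2 per bar.
Fastest is B at 3 chords/bar.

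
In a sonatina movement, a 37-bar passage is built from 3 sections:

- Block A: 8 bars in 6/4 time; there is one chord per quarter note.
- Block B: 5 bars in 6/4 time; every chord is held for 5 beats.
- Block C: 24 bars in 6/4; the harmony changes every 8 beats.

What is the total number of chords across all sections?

A has 48 beats and chords last 1 each, so 48 chords.
B has 30 beats and chords last 5 each, so 6 chords.
C has 144 beats and chords last 8 each, so 18 chords.
Total: 48 + 6 + 18 = 72.

72 chords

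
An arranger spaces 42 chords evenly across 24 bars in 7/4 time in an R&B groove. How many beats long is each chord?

4 beats

24 bars × 7 beats/bar = 168 beats total.
168 beats ÷ 42 chords = 4 beats per chord.
(That is a whole note.)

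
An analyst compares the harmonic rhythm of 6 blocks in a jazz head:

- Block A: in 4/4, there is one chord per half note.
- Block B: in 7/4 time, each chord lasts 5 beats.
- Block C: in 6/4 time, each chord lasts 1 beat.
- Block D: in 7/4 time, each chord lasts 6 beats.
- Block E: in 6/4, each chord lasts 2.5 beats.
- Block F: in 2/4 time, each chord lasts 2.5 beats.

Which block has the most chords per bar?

Block C

A: 4 beats/bar ÷ 2 beats/chord = 2 chords/bar.
B: 7 beats/bar ÷ 5 beats/chord = 1.4 chords/bar.
C: 6 beats/bar ÷ 1 beat/chord = 6 chords/bar.
D: 7 beats/bar ÷ 6 beats/chord = 7/6 chords/bar.
E: 6 beats/bar ÷ 2.5 beats/chord = 2.4 chords/bar.
F: 2 beats/bar ÷ 2.5 beats/chord = 0.8 chords/bar.
Fastest is C at 6 chords/bar.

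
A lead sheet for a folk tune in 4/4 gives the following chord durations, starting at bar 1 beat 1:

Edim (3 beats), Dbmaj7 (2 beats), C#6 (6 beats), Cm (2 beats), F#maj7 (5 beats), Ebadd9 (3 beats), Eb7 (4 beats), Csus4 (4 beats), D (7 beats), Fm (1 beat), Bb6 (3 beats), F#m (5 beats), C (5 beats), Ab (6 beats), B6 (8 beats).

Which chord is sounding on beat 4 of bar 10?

Beat 4 of bar 10 is beat (10−1)×4 + 4 = 40 overall.
Running totals: Edim ends at 3, Dbmaj7 ends at 5, C#6 ends at 11, Cm ends at 13, F#maj7 ends at 18, Ebadd9 ends at 21, Eb7 ends at 25, Csus4 ends at 29, D ends at 36, Fm ends at 37, Bb6 ends at 40.
Beat 40 falls within Bb6.

Bb6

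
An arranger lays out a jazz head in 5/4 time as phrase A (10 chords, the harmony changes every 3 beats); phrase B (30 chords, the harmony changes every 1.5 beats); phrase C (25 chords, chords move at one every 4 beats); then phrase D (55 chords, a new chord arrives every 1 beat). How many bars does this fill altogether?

A: 10 × 3 = 30 beats = 6 bars.
B: 30 × 1.5 = 45 beats = 9 bars.
C: 25 × 4 = 100 beats = 20 bars.
D: 55 × 1 = 55 beats = 11 bars.
Total: 6 + 9 + 20 + 11 = 46 bars.

46 bars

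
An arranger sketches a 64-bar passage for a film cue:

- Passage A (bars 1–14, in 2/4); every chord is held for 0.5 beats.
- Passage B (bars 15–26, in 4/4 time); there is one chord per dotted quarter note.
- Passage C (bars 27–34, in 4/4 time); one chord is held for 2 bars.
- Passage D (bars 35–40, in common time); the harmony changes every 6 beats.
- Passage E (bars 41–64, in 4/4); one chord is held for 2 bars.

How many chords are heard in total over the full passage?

108 chords

A: 14·2 = 28 beats, 28/0.5 = 56 chords.
B: 12·4 = 48 beats, 48/1.5 = 32 chords.
C: 8·4 = 32 beats, 32/8 = 4 chords.
D: 6·4 = 24 beats, 24/6 = 4 chords.
E: 24·4 = 96 beats, 96/8 = 12 chords.
Total: 56 + 32 + 4 + 4 + 12 = 108.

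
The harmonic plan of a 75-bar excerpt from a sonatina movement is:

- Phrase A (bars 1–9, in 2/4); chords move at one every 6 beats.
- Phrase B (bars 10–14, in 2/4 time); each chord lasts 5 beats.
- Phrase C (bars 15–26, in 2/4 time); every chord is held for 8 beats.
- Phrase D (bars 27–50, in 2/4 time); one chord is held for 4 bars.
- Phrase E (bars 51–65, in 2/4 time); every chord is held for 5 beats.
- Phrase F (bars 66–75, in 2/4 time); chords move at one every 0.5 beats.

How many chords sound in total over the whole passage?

60 chords

A: 9 bars × 2 beats = 18 beats; 6 beats/chord → 3 chords.
B: 5 bars × 2 beats = 10 beats; 5 beats/chord → 2 chords.
C: 12 bars × 2 beats = 24 beats; 8 beats/chord → 3 chords.
D: 24 bars × 2 beats = 48 beats; 8 beats/chord → 6 chords.
E: 15 bars × 2 beats = 30 beats; 5 beats/chord → 6 chords.
F: 10 bars × 2 beats = 20 beats; 0.5 beats/chord → 40 chords.
Total: 3 + 2 + 3 + 6 + 6 + 40 = 60.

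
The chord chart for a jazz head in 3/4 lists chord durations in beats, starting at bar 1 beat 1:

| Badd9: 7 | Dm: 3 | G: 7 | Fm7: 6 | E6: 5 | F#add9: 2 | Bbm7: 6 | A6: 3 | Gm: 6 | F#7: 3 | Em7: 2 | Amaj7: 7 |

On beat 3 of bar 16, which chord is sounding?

F#7

Beat 3 of bar 16 is beat (16−1)×3 + 3 = 48 overall.
Running totals: Badd9 ends at 7, Dm ends at 10, G ends at 17, Fm7 ends at 23, E6 ends at 28, F#add9 ends at 30, Bbm7 ends at 36, A6 ends at 39, Gm ends at 45, F#7 ends at 48.
Beat 48 falls within F#7.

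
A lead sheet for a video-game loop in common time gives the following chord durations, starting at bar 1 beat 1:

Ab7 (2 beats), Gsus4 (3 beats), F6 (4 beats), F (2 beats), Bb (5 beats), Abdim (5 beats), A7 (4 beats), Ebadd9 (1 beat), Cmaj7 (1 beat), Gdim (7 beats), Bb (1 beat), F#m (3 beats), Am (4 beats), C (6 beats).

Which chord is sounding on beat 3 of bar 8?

Gdim

Beat 3 of bar 8 is beat (8−1)×4 + 3 = 31 overall.
Running totals: Ab7 ends at 2, Gsus4 ends at 5, F6 ends at 9, F ends at 11, Bb ends at 16, Abdim ends at 21, A7 ends at 25, Ebadd9 ends at 26, Cmaj7 ends at 27, Gdim ends at 34.
Beat 31 falls within Gdim.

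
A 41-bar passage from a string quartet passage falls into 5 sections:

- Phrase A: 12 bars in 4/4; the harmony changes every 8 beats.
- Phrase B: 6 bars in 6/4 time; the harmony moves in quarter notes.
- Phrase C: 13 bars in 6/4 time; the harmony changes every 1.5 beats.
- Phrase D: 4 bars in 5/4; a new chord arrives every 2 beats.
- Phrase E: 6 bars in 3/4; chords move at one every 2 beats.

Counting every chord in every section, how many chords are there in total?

A has 48 beats and chords last 8 each, so 6 chords.
B has 36 beats and chords last 1 each, so 36 chords.
C has 78 beats and chords last 1.5 each, so 52 chords.
D has 20 beats and chords last 2 each, so 10 chords.
E has 18 beats and chords last 2 each, so 9 chords.
Total: 6 + 36 + 52 + 10 + 9 = 113.

113 chords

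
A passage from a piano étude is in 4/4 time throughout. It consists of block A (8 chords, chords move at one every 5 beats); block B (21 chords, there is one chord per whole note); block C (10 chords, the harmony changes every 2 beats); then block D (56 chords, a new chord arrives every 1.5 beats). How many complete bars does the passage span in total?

57 bars

A: 8 × 5 = 40 beats = 10 bars.
B: 21 × 4 = 84 beats = 21 bars.
C: 10 × 2 = 20 beats = 5 bars.
D: 56 × 1.5 = 84 beats = 21 bars.
Total: 10 + 21 + 5 + 21 = 57 bars.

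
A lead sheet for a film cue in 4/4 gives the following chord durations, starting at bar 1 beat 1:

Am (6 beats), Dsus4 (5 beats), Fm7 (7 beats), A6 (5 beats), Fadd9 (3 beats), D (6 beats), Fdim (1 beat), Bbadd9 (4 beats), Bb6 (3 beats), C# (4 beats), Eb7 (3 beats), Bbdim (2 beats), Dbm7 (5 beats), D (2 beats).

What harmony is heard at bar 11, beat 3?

C#

Beat 3 of bar 11 is beat (11−1)×4 + 3 = 43 overall.
Running totals: Am ends at 6, Dsus4 ends at 11, Fm7 ends at 18, A6 ends at 23, Fadd9 ends at 26, D ends at 32, Fdim ends at 33, Bbadd9 ends at 37, Bb6 ends at 40, C# ends at 44.
Beat 43 falls within C#.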